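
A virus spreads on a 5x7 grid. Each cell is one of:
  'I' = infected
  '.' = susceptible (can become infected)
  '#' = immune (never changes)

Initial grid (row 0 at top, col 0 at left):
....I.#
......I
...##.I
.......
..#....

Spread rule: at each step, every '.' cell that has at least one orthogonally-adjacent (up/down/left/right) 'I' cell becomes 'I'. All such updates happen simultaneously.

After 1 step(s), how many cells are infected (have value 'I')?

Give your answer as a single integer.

Answer: 9

Derivation:
Step 0 (initial): 3 infected
Step 1: +6 new -> 9 infected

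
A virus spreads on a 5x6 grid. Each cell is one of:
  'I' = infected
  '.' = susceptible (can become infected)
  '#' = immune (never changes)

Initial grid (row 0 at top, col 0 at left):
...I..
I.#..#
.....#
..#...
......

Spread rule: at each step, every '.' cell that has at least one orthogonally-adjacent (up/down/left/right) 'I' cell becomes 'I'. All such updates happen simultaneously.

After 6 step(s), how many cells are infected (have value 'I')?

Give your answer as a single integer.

Step 0 (initial): 2 infected
Step 1: +6 new -> 8 infected
Step 2: +6 new -> 14 infected
Step 3: +5 new -> 19 infected
Step 4: +3 new -> 22 infected
Step 5: +3 new -> 25 infected
Step 6: +1 new -> 26 infected

Answer: 26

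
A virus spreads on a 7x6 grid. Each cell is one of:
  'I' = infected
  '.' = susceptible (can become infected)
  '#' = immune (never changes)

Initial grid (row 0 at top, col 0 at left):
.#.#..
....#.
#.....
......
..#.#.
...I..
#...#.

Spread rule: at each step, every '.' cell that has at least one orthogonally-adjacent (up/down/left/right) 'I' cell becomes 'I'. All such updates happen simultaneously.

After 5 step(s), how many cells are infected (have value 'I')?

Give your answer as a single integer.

Answer: 27

Derivation:
Step 0 (initial): 1 infected
Step 1: +4 new -> 5 infected
Step 2: +4 new -> 9 infected
Step 3: +8 new -> 17 infected
Step 4: +6 new -> 23 infected
Step 5: +4 new -> 27 infected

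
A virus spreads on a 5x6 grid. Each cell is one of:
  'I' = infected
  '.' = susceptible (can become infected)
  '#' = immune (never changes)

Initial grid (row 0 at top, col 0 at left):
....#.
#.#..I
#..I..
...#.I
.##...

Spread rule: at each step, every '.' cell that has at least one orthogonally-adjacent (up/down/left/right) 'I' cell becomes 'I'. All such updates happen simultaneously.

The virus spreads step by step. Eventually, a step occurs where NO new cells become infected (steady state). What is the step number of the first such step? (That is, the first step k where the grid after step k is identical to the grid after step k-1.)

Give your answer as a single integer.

Answer: 6

Derivation:
Step 0 (initial): 3 infected
Step 1: +8 new -> 11 infected
Step 2: +4 new -> 15 infected
Step 3: +4 new -> 19 infected
Step 4: +2 new -> 21 infected
Step 5: +2 new -> 23 infected
Step 6: +0 new -> 23 infected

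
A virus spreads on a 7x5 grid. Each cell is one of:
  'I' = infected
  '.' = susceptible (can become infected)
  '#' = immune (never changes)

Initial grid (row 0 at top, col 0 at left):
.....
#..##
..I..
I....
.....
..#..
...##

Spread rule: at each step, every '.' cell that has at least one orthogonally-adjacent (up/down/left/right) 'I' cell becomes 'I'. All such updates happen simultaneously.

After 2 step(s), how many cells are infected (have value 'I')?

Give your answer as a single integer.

Step 0 (initial): 2 infected
Step 1: +7 new -> 9 infected
Step 2: +7 new -> 16 infected

Answer: 16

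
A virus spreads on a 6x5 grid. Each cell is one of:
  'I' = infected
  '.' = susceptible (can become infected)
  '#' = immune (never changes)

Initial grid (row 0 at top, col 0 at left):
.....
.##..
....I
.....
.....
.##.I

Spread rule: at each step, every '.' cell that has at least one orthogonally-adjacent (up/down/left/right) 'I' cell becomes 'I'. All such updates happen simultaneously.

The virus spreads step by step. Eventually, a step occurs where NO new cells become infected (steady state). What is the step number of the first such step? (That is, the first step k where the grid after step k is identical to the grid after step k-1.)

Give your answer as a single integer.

Step 0 (initial): 2 infected
Step 1: +5 new -> 7 infected
Step 2: +5 new -> 12 infected
Step 3: +4 new -> 16 infected
Step 4: +4 new -> 20 infected
Step 5: +4 new -> 24 infected
Step 6: +2 new -> 26 infected
Step 7: +0 new -> 26 infected

Answer: 7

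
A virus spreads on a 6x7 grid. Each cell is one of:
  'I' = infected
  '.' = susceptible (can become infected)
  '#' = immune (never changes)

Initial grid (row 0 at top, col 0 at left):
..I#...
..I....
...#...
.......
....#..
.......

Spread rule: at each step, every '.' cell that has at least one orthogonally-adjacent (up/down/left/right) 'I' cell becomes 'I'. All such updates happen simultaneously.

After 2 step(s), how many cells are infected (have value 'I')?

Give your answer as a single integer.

Answer: 11

Derivation:
Step 0 (initial): 2 infected
Step 1: +4 new -> 6 infected
Step 2: +5 new -> 11 infected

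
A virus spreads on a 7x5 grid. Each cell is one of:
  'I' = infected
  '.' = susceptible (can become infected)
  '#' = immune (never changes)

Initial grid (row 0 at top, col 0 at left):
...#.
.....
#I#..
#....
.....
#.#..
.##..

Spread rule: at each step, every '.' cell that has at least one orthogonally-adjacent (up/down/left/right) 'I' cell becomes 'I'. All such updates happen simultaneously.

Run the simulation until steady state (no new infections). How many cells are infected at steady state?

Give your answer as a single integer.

Answer: 26

Derivation:
Step 0 (initial): 1 infected
Step 1: +2 new -> 3 infected
Step 2: +5 new -> 8 infected
Step 3: +7 new -> 15 infected
Step 4: +4 new -> 19 infected
Step 5: +4 new -> 23 infected
Step 6: +2 new -> 25 infected
Step 7: +1 new -> 26 infected
Step 8: +0 new -> 26 infected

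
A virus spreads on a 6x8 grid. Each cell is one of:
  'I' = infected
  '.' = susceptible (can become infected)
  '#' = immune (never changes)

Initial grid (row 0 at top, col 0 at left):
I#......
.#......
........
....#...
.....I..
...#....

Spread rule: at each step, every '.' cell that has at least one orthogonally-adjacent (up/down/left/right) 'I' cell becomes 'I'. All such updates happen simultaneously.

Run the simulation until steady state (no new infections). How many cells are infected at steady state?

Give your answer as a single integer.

Step 0 (initial): 2 infected
Step 1: +5 new -> 7 infected
Step 2: +7 new -> 14 infected
Step 3: +9 new -> 23 infected
Step 4: +11 new -> 34 infected
Step 5: +7 new -> 41 infected
Step 6: +3 new -> 44 infected
Step 7: +0 new -> 44 infected

Answer: 44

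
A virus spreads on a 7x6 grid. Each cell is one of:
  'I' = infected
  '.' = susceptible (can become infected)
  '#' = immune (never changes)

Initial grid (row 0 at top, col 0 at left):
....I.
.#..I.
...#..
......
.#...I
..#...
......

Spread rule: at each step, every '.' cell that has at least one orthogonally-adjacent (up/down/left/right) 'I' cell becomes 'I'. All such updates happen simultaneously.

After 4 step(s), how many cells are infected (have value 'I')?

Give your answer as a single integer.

Step 0 (initial): 3 infected
Step 1: +8 new -> 11 infected
Step 2: +7 new -> 18 infected
Step 3: +6 new -> 24 infected
Step 4: +4 new -> 28 infected

Answer: 28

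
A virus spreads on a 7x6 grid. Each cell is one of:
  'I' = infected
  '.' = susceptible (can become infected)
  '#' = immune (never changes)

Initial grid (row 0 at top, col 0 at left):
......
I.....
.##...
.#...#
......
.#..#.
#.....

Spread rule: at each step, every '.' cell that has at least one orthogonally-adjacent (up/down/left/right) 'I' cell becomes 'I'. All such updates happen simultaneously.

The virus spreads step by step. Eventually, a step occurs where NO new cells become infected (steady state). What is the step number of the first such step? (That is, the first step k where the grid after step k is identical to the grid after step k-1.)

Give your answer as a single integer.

Step 0 (initial): 1 infected
Step 1: +3 new -> 4 infected
Step 2: +3 new -> 7 infected
Step 3: +3 new -> 10 infected
Step 4: +5 new -> 15 infected
Step 5: +5 new -> 20 infected
Step 6: +6 new -> 26 infected
Step 7: +3 new -> 29 infected
Step 8: +3 new -> 32 infected
Step 9: +2 new -> 34 infected
Step 10: +1 new -> 35 infected
Step 11: +0 new -> 35 infected

Answer: 11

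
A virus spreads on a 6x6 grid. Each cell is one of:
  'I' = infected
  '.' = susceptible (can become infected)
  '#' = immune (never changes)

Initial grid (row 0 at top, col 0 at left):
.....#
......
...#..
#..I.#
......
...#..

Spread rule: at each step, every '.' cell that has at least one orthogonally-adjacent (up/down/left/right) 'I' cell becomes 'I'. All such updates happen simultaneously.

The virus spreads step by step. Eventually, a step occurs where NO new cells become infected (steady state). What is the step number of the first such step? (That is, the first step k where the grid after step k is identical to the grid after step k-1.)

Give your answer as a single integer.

Answer: 7

Derivation:
Step 0 (initial): 1 infected
Step 1: +3 new -> 4 infected
Step 2: +5 new -> 9 infected
Step 3: +8 new -> 17 infected
Step 4: +9 new -> 26 infected
Step 5: +4 new -> 30 infected
Step 6: +1 new -> 31 infected
Step 7: +0 new -> 31 infected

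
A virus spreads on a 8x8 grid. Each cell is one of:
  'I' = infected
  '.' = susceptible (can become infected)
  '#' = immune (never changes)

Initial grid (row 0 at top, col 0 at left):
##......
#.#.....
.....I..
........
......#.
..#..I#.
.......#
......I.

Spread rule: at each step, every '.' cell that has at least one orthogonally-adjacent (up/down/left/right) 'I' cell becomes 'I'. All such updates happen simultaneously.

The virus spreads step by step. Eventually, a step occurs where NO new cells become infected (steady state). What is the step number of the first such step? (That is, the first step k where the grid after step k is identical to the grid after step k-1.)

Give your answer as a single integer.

Step 0 (initial): 3 infected
Step 1: +10 new -> 13 infected
Step 2: +11 new -> 24 infected
Step 3: +10 new -> 34 infected
Step 4: +8 new -> 42 infected
Step 5: +8 new -> 50 infected
Step 6: +5 new -> 55 infected
Step 7: +1 new -> 56 infected
Step 8: +0 new -> 56 infected

Answer: 8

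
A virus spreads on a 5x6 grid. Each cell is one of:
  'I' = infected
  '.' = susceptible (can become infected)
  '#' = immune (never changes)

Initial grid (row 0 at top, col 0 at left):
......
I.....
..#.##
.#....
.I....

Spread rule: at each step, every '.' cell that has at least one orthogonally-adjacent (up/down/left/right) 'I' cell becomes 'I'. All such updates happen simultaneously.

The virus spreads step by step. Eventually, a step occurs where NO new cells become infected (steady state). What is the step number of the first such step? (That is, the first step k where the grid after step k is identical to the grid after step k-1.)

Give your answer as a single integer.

Answer: 7

Derivation:
Step 0 (initial): 2 infected
Step 1: +5 new -> 7 infected
Step 2: +6 new -> 13 infected
Step 3: +4 new -> 17 infected
Step 4: +5 new -> 22 infected
Step 5: +3 new -> 25 infected
Step 6: +1 new -> 26 infected
Step 7: +0 new -> 26 infected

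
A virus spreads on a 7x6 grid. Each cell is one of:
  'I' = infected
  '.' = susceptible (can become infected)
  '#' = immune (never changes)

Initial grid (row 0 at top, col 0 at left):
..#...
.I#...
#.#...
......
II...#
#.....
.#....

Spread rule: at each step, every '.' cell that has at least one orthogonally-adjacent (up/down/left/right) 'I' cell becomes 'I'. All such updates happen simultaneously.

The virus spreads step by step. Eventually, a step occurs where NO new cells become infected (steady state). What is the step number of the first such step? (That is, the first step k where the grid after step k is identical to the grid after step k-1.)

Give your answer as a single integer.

Step 0 (initial): 3 infected
Step 1: +7 new -> 10 infected
Step 2: +4 new -> 14 infected
Step 3: +4 new -> 18 infected
Step 4: +4 new -> 22 infected
Step 5: +5 new -> 27 infected
Step 6: +4 new -> 31 infected
Step 7: +2 new -> 33 infected
Step 8: +1 new -> 34 infected
Step 9: +0 new -> 34 infected

Answer: 9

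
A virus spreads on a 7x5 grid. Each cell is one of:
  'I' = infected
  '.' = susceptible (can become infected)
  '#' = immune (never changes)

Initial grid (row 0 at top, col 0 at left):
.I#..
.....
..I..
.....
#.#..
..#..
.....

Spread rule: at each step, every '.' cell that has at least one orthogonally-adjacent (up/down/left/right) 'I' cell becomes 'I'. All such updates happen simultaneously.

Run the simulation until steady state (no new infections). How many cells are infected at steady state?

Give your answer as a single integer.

Step 0 (initial): 2 infected
Step 1: +6 new -> 8 infected
Step 2: +6 new -> 14 infected
Step 3: +6 new -> 20 infected
Step 4: +4 new -> 24 infected
Step 5: +4 new -> 28 infected
Step 6: +3 new -> 31 infected
Step 7: +0 new -> 31 infected

Answer: 31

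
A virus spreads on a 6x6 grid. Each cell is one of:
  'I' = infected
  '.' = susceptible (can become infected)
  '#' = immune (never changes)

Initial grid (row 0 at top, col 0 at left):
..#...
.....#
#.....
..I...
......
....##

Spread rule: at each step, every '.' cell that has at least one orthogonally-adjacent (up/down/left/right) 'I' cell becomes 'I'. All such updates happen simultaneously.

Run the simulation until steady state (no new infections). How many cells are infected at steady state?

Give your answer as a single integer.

Answer: 31

Derivation:
Step 0 (initial): 1 infected
Step 1: +4 new -> 5 infected
Step 2: +8 new -> 13 infected
Step 3: +8 new -> 21 infected
Step 4: +7 new -> 28 infected
Step 5: +2 new -> 30 infected
Step 6: +1 new -> 31 infected
Step 7: +0 new -> 31 infected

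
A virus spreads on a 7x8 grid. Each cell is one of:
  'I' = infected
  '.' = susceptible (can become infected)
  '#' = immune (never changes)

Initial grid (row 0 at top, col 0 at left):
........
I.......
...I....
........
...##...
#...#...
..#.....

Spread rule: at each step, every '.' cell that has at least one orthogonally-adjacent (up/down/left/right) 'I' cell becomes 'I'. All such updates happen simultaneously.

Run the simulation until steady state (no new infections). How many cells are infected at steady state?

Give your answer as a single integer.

Answer: 51

Derivation:
Step 0 (initial): 2 infected
Step 1: +7 new -> 9 infected
Step 2: +9 new -> 18 infected
Step 3: +8 new -> 26 infected
Step 4: +7 new -> 33 infected
Step 5: +7 new -> 40 infected
Step 6: +6 new -> 46 infected
Step 7: +4 new -> 50 infected
Step 8: +1 new -> 51 infected
Step 9: +0 new -> 51 infected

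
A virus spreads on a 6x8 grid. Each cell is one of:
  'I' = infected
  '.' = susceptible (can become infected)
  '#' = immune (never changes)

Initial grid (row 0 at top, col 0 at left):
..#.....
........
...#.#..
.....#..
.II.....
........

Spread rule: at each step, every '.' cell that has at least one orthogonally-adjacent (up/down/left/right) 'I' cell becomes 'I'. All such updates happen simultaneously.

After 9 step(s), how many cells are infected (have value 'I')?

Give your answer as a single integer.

Answer: 44

Derivation:
Step 0 (initial): 2 infected
Step 1: +6 new -> 8 infected
Step 2: +7 new -> 15 infected
Step 3: +6 new -> 21 infected
Step 4: +6 new -> 27 infected
Step 5: +6 new -> 33 infected
Step 6: +5 new -> 38 infected
Step 7: +3 new -> 41 infected
Step 8: +2 new -> 43 infected
Step 9: +1 new -> 44 infected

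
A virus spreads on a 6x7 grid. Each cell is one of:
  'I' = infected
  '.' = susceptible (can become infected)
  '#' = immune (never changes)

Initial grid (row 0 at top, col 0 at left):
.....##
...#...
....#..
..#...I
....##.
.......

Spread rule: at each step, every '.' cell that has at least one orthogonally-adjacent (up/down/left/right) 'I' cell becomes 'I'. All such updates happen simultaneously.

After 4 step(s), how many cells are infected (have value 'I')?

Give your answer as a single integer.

Answer: 15

Derivation:
Step 0 (initial): 1 infected
Step 1: +3 new -> 4 infected
Step 2: +4 new -> 8 infected
Step 3: +3 new -> 11 infected
Step 4: +4 new -> 15 infected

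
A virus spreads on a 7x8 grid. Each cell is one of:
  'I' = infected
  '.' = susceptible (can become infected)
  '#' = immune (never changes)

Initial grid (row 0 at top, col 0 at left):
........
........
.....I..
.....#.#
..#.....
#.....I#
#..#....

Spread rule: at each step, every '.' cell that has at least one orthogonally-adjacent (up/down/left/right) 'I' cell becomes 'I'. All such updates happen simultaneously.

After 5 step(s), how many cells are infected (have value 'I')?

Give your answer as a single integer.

Answer: 42

Derivation:
Step 0 (initial): 2 infected
Step 1: +6 new -> 8 infected
Step 2: +12 new -> 20 infected
Step 3: +9 new -> 29 infected
Step 4: +7 new -> 36 infected
Step 5: +6 new -> 42 infected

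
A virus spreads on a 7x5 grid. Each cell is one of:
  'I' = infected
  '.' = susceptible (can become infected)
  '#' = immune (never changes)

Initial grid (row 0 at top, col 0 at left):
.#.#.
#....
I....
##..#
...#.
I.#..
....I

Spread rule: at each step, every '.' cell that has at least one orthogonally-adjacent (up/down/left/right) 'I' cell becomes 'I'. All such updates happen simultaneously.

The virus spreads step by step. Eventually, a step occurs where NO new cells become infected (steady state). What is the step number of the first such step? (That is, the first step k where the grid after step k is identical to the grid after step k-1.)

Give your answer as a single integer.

Answer: 7

Derivation:
Step 0 (initial): 3 infected
Step 1: +6 new -> 9 infected
Step 2: +7 new -> 16 infected
Step 3: +4 new -> 20 infected
Step 4: +4 new -> 24 infected
Step 5: +1 new -> 25 infected
Step 6: +1 new -> 26 infected
Step 7: +0 new -> 26 infected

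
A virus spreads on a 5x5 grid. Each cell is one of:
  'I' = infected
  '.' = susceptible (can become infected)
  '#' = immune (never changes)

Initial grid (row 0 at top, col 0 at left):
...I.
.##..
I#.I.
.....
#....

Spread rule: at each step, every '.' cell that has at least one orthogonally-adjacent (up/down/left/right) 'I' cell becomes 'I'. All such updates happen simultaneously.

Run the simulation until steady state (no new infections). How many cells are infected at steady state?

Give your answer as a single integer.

Step 0 (initial): 3 infected
Step 1: +8 new -> 11 infected
Step 2: +7 new -> 18 infected
Step 3: +3 new -> 21 infected
Step 4: +0 new -> 21 infected

Answer: 21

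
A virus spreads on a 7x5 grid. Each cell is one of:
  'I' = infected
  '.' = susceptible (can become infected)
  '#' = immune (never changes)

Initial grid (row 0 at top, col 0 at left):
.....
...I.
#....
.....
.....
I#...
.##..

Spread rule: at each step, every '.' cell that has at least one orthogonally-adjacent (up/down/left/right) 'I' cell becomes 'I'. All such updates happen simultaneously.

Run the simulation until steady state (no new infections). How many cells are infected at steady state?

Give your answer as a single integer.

Step 0 (initial): 2 infected
Step 1: +6 new -> 8 infected
Step 2: +8 new -> 16 infected
Step 3: +8 new -> 24 infected
Step 4: +4 new -> 28 infected
Step 5: +2 new -> 30 infected
Step 6: +1 new -> 31 infected
Step 7: +0 new -> 31 infected

Answer: 31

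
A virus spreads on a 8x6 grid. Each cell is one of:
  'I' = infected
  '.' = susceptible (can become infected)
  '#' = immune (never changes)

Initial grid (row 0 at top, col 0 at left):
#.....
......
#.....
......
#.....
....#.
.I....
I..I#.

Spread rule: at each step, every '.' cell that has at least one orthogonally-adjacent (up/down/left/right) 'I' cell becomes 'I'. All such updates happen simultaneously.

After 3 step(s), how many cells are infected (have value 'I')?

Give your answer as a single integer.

Answer: 18

Derivation:
Step 0 (initial): 3 infected
Step 1: +6 new -> 9 infected
Step 2: +5 new -> 14 infected
Step 3: +4 new -> 18 infected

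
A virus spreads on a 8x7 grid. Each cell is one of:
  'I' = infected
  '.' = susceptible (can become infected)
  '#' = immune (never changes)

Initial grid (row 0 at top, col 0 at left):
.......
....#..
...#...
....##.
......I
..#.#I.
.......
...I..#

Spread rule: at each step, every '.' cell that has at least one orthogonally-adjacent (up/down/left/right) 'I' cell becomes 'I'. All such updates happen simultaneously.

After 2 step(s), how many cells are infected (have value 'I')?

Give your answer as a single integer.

Step 0 (initial): 3 infected
Step 1: +7 new -> 10 infected
Step 2: +8 new -> 18 infected

Answer: 18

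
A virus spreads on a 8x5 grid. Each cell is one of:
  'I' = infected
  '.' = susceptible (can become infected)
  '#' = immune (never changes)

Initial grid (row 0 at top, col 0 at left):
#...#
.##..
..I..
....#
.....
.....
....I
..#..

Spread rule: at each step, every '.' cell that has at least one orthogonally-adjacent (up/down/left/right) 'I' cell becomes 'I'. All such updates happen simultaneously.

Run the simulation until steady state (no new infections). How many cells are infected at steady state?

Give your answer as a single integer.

Answer: 34

Derivation:
Step 0 (initial): 2 infected
Step 1: +6 new -> 8 infected
Step 2: +10 new -> 18 infected
Step 3: +8 new -> 26 infected
Step 4: +5 new -> 31 infected
Step 5: +3 new -> 34 infected
Step 6: +0 new -> 34 infected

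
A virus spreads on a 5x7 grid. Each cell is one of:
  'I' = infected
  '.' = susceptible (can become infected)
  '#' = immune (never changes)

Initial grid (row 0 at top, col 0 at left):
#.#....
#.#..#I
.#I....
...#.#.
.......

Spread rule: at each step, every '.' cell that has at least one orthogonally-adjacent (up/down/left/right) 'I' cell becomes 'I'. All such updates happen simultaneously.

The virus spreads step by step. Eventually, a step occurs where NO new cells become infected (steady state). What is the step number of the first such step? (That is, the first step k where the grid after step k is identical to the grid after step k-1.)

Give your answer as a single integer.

Answer: 5

Derivation:
Step 0 (initial): 2 infected
Step 1: +4 new -> 6 infected
Step 2: +7 new -> 13 infected
Step 3: +8 new -> 21 infected
Step 4: +4 new -> 25 infected
Step 5: +0 new -> 25 infected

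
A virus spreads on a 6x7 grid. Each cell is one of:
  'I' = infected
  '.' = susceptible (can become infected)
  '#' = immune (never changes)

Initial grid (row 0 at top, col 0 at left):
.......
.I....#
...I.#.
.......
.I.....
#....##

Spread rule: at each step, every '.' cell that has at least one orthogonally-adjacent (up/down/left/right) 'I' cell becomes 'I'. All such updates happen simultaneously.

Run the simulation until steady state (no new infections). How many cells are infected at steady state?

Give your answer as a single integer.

Answer: 37

Derivation:
Step 0 (initial): 3 infected
Step 1: +12 new -> 15 infected
Step 2: +10 new -> 25 infected
Step 3: +5 new -> 30 infected
Step 4: +4 new -> 34 infected
Step 5: +3 new -> 37 infected
Step 6: +0 new -> 37 infected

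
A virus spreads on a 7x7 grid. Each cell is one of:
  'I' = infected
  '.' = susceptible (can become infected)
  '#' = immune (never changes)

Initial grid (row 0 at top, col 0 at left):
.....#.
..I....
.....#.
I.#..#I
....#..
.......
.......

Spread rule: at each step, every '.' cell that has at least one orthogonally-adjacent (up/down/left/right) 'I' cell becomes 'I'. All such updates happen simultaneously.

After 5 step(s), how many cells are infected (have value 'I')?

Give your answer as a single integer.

Step 0 (initial): 3 infected
Step 1: +9 new -> 12 infected
Step 2: +11 new -> 23 infected
Step 3: +11 new -> 34 infected
Step 4: +6 new -> 40 infected
Step 5: +3 new -> 43 infected

Answer: 43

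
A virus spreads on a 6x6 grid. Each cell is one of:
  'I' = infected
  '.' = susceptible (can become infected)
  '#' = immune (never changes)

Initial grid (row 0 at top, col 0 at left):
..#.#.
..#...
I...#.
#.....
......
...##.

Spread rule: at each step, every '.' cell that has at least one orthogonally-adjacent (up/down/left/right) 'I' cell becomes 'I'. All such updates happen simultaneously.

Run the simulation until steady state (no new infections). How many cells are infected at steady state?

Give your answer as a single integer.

Step 0 (initial): 1 infected
Step 1: +2 new -> 3 infected
Step 2: +4 new -> 7 infected
Step 3: +4 new -> 11 infected
Step 4: +5 new -> 16 infected
Step 5: +6 new -> 22 infected
Step 6: +3 new -> 25 infected
Step 7: +3 new -> 28 infected
Step 8: +1 new -> 29 infected
Step 9: +0 new -> 29 infected

Answer: 29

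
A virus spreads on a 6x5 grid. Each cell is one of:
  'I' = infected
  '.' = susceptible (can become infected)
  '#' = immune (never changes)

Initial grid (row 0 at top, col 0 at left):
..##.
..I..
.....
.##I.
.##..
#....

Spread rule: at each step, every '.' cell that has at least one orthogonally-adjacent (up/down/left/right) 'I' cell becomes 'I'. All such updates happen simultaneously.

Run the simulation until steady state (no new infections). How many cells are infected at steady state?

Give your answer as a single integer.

Step 0 (initial): 2 infected
Step 1: +6 new -> 8 infected
Step 2: +7 new -> 15 infected
Step 3: +5 new -> 20 infected
Step 4: +2 new -> 22 infected
Step 5: +1 new -> 23 infected
Step 6: +0 new -> 23 infected

Answer: 23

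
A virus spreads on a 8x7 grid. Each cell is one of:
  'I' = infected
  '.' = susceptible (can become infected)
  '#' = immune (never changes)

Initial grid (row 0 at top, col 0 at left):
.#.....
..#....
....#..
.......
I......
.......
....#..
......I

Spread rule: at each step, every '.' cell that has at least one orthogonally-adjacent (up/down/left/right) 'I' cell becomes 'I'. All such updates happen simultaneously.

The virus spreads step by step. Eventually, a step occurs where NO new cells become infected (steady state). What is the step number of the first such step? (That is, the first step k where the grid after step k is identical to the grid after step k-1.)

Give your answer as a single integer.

Answer: 9

Derivation:
Step 0 (initial): 2 infected
Step 1: +5 new -> 7 infected
Step 2: +8 new -> 15 infected
Step 3: +10 new -> 25 infected
Step 4: +13 new -> 38 infected
Step 5: +4 new -> 42 infected
Step 6: +3 new -> 45 infected
Step 7: +4 new -> 49 infected
Step 8: +3 new -> 52 infected
Step 9: +0 new -> 52 infected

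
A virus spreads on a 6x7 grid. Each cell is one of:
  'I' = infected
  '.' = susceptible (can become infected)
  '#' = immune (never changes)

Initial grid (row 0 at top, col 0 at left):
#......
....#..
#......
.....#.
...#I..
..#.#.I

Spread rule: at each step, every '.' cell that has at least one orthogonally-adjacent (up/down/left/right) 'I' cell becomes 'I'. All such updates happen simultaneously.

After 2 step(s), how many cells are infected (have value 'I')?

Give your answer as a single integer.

Step 0 (initial): 2 infected
Step 1: +4 new -> 6 infected
Step 2: +3 new -> 9 infected

Answer: 9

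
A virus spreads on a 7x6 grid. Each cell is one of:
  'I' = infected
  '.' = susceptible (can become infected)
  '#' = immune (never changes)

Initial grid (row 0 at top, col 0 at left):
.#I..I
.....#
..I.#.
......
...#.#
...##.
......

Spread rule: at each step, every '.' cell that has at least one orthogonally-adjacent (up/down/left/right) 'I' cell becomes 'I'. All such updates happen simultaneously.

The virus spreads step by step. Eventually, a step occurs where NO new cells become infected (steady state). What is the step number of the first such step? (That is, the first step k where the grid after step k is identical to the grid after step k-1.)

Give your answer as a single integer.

Answer: 9

Derivation:
Step 0 (initial): 3 infected
Step 1: +6 new -> 9 infected
Step 2: +7 new -> 16 infected
Step 3: +5 new -> 21 infected
Step 4: +6 new -> 27 infected
Step 5: +4 new -> 31 infected
Step 6: +2 new -> 33 infected
Step 7: +1 new -> 34 infected
Step 8: +1 new -> 35 infected
Step 9: +0 new -> 35 infected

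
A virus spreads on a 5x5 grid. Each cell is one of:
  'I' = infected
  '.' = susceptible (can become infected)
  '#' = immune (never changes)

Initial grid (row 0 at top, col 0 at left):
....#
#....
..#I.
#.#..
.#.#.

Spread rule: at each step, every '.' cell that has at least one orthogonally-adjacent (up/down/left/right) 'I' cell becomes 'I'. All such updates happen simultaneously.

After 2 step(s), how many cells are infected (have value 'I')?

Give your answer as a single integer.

Step 0 (initial): 1 infected
Step 1: +3 new -> 4 infected
Step 2: +4 new -> 8 infected

Answer: 8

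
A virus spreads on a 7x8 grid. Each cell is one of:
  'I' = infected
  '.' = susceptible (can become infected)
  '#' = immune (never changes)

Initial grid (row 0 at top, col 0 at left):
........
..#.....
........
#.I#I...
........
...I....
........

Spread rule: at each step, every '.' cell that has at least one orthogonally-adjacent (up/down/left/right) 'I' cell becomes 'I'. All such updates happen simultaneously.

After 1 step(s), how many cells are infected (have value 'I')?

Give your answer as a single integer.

Step 0 (initial): 3 infected
Step 1: +10 new -> 13 infected

Answer: 13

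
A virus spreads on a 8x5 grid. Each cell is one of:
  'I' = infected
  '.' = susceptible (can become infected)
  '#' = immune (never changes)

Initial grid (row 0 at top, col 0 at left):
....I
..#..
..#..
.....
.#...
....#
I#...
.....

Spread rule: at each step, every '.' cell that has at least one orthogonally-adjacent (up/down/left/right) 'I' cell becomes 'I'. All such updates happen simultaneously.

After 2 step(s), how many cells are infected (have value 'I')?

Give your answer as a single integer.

Step 0 (initial): 2 infected
Step 1: +4 new -> 6 infected
Step 2: +6 new -> 12 infected

Answer: 12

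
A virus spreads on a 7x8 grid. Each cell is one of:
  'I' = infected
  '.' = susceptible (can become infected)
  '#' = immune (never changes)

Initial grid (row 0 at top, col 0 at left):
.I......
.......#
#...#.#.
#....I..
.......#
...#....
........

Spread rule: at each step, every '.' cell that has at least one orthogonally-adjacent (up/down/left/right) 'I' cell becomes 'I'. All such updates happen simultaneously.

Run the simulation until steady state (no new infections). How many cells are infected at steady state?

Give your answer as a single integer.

Answer: 49

Derivation:
Step 0 (initial): 2 infected
Step 1: +7 new -> 9 infected
Step 2: +10 new -> 19 infected
Step 3: +14 new -> 33 infected
Step 4: +6 new -> 39 infected
Step 5: +6 new -> 45 infected
Step 6: +3 new -> 48 infected
Step 7: +1 new -> 49 infected
Step 8: +0 new -> 49 infected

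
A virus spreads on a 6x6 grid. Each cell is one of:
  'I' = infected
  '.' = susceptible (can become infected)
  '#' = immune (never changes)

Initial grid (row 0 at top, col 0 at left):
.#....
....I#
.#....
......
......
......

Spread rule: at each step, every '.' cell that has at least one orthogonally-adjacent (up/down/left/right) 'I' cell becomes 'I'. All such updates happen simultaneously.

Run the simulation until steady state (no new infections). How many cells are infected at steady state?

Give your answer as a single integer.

Answer: 33

Derivation:
Step 0 (initial): 1 infected
Step 1: +3 new -> 4 infected
Step 2: +6 new -> 10 infected
Step 3: +6 new -> 16 infected
Step 4: +5 new -> 21 infected
Step 5: +6 new -> 27 infected
Step 6: +3 new -> 30 infected
Step 7: +2 new -> 32 infected
Step 8: +1 new -> 33 infected
Step 9: +0 new -> 33 infected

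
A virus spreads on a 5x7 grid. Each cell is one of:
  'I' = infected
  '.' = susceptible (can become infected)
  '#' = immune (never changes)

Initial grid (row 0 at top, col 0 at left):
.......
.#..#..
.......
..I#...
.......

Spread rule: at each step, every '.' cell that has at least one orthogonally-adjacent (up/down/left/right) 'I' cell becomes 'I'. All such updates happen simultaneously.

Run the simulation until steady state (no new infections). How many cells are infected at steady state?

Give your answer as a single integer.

Answer: 32

Derivation:
Step 0 (initial): 1 infected
Step 1: +3 new -> 4 infected
Step 2: +6 new -> 10 infected
Step 3: +6 new -> 16 infected
Step 4: +6 new -> 22 infected
Step 5: +6 new -> 28 infected
Step 6: +3 new -> 31 infected
Step 7: +1 new -> 32 infected
Step 8: +0 new -> 32 infected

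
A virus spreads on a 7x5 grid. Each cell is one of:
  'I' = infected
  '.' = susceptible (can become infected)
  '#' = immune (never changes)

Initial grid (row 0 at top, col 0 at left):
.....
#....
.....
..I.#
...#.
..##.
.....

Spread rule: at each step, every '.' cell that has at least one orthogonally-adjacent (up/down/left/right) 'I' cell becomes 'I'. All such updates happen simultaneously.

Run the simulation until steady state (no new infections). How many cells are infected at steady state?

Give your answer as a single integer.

Answer: 30

Derivation:
Step 0 (initial): 1 infected
Step 1: +4 new -> 5 infected
Step 2: +5 new -> 10 infected
Step 3: +7 new -> 17 infected
Step 4: +5 new -> 22 infected
Step 5: +4 new -> 26 infected
Step 6: +1 new -> 27 infected
Step 7: +1 new -> 28 infected
Step 8: +1 new -> 29 infected
Step 9: +1 new -> 30 infected
Step 10: +0 new -> 30 infected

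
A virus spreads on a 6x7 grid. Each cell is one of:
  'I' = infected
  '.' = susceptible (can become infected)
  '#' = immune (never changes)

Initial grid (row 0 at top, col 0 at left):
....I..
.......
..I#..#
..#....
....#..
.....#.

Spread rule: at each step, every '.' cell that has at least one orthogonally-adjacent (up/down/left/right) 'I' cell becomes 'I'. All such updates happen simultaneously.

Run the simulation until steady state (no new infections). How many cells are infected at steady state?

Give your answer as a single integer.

Answer: 37

Derivation:
Step 0 (initial): 2 infected
Step 1: +5 new -> 7 infected
Step 2: +8 new -> 15 infected
Step 3: +7 new -> 22 infected
Step 4: +6 new -> 28 infected
Step 5: +5 new -> 33 infected
Step 6: +2 new -> 35 infected
Step 7: +2 new -> 37 infected
Step 8: +0 new -> 37 infected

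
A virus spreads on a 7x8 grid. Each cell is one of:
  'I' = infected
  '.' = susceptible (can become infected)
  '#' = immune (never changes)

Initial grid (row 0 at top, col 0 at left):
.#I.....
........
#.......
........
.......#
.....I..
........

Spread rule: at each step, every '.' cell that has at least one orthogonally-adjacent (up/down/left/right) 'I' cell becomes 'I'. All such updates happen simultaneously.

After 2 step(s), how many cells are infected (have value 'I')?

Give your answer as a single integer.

Step 0 (initial): 2 infected
Step 1: +6 new -> 8 infected
Step 2: +11 new -> 19 infected

Answer: 19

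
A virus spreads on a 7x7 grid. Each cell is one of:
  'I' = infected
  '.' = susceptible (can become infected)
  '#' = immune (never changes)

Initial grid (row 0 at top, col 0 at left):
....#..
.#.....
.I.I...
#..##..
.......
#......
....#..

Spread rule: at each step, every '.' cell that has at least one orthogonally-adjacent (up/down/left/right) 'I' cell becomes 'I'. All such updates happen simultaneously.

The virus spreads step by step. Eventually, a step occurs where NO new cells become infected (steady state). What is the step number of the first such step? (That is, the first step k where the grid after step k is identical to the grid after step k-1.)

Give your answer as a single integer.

Answer: 8

Derivation:
Step 0 (initial): 2 infected
Step 1: +5 new -> 7 infected
Step 2: +7 new -> 14 infected
Step 3: +8 new -> 22 infected
Step 4: +8 new -> 30 infected
Step 5: +7 new -> 37 infected
Step 6: +4 new -> 41 infected
Step 7: +1 new -> 42 infected
Step 8: +0 new -> 42 infected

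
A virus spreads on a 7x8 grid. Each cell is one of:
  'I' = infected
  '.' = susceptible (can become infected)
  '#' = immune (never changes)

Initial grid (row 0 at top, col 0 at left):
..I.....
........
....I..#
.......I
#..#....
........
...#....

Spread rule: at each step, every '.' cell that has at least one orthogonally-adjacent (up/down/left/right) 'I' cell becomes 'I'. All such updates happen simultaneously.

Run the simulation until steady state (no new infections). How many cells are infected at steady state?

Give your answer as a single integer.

Step 0 (initial): 3 infected
Step 1: +9 new -> 12 infected
Step 2: +12 new -> 24 infected
Step 3: +9 new -> 33 infected
Step 4: +9 new -> 42 infected
Step 5: +5 new -> 47 infected
Step 6: +2 new -> 49 infected
Step 7: +2 new -> 51 infected
Step 8: +1 new -> 52 infected
Step 9: +0 new -> 52 infected

Answer: 52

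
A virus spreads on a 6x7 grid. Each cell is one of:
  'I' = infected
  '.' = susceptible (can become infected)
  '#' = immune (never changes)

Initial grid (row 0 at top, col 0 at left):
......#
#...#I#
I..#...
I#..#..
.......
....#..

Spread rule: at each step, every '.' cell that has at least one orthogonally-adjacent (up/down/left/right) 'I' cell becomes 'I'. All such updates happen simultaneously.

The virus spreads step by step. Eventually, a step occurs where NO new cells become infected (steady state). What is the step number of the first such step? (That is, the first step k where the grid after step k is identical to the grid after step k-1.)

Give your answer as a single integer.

Step 0 (initial): 3 infected
Step 1: +4 new -> 7 infected
Step 2: +8 new -> 15 infected
Step 3: +8 new -> 23 infected
Step 4: +9 new -> 32 infected
Step 5: +2 new -> 34 infected
Step 6: +0 new -> 34 infected

Answer: 6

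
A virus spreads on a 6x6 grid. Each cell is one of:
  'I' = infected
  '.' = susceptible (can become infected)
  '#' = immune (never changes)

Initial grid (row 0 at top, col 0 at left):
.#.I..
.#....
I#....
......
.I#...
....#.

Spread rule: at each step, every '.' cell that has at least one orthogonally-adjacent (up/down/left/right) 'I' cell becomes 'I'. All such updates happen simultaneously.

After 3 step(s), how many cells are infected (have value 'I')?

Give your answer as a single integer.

Step 0 (initial): 3 infected
Step 1: +8 new -> 11 infected
Step 2: +8 new -> 19 infected
Step 3: +5 new -> 24 infected

Answer: 24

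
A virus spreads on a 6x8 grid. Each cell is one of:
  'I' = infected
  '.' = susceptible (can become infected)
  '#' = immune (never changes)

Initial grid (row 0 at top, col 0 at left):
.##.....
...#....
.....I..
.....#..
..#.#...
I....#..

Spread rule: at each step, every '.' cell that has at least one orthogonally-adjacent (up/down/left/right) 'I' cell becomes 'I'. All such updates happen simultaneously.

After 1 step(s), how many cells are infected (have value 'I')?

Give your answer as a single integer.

Answer: 7

Derivation:
Step 0 (initial): 2 infected
Step 1: +5 new -> 7 infected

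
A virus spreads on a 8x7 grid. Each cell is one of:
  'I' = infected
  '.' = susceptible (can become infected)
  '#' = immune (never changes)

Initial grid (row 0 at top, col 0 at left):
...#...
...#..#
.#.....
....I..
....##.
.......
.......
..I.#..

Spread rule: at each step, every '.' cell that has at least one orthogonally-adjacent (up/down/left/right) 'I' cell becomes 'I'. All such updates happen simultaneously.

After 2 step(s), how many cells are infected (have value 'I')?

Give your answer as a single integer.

Answer: 18

Derivation:
Step 0 (initial): 2 infected
Step 1: +6 new -> 8 infected
Step 2: +10 new -> 18 infected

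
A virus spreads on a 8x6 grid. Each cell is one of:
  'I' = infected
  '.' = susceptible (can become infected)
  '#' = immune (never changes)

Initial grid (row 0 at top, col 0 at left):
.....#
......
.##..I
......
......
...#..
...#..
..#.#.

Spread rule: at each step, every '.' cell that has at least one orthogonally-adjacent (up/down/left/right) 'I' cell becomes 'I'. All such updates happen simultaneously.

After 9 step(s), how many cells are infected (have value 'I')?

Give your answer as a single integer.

Step 0 (initial): 1 infected
Step 1: +3 new -> 4 infected
Step 2: +4 new -> 8 infected
Step 3: +5 new -> 13 infected
Step 4: +6 new -> 19 infected
Step 5: +6 new -> 25 infected
Step 6: +5 new -> 30 infected
Step 7: +5 new -> 35 infected
Step 8: +2 new -> 37 infected
Step 9: +2 new -> 39 infected

Answer: 39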